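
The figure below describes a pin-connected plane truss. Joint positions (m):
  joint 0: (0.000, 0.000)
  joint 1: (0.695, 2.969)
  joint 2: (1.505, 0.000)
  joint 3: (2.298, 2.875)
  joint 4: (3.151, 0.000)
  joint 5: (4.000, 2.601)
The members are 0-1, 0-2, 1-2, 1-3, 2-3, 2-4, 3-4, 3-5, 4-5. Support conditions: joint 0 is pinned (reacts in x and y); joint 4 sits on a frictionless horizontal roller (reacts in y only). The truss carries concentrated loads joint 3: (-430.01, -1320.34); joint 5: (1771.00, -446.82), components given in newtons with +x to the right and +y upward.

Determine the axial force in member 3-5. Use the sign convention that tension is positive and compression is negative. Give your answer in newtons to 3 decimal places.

1844.598

N=6 nodes, M=9 members, R=3 reactions → 2N=12, M+R=12
member 0 (0-1): L=3.0493, (cx,cy)=(0.2279,0.9737)
member 1 (0-2): L=1.5050, (cx,cy)=(1.0000,0.0000)
member 2 (1-2): L=3.0775, (cx,cy)=(0.2632,-0.9647)
member 3 (1-3): L=1.6058, (cx,cy)=(0.9983,-0.0585)
member 4 (2-3): L=2.9824, (cx,cy)=(0.2659,0.9640)
member 5 (2-4): L=1.6460, (cx,cy)=(1.0000,0.0000)
member 6 (3-4): L=2.9989, (cx,cy)=(0.2844,-0.9587)
member 7 (3-5): L=1.7239, (cx,cy)=(0.9873,-0.1589)
member 8 (4-5): L=2.7361, (cx,cy)=(0.3103,0.9506)
solve A·x = −loads:
  F[0-1] = +854.9998 N (tension)
  F[0-2] = +1146.1149 N (tension)
  F[1-2] = -888.9879 N (compression)
  F[1-3] = +429.5933 N (tension)
  F[2-3] = +889.6702 N (tension)
  F[2-4] = +675.5730 N (tension)
  F[3-4] = -2551.4057 N (compression)
  F[3-5] = +1844.5978 N (tension)
  F[4-5] = -161.6161 N (compression)
  Rx@0 = -1340.9900 N
  Ry@0 = -832.4952 N
  Ry@4 = +2599.6552 N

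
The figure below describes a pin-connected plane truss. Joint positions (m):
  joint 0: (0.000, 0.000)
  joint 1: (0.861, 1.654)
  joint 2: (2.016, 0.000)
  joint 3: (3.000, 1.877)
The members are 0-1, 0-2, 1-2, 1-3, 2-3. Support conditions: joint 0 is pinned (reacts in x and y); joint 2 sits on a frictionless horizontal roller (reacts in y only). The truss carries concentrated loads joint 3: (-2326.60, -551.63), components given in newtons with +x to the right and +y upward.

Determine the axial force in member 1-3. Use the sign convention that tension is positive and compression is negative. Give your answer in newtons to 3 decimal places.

N=4 nodes, M=5 members, R=3 reactions → 2N=8, M+R=8
member 0 (0-1): L=1.8647, (cx,cy)=(0.4617,0.8870)
member 1 (0-2): L=2.0160, (cx,cy)=(1.0000,0.0000)
member 2 (1-2): L=2.0174, (cx,cy)=(0.5725,-0.8199)
member 3 (1-3): L=2.1506, (cx,cy)=(0.9946,0.1037)
member 4 (2-3): L=2.1193, (cx,cy)=(0.4643,0.8857)
solve A·x = −loads:
  F[0-1] = -2138.5626 N (compression)
  F[0-2] = -1339.1378 N (compression)
  F[1-2] = +2039.6158 N (tension)
  F[1-3] = -2166.8851 N (compression)
  F[2-3] = -369.1431 N (compression)
  Rx@0 = +2326.6000 N
  Ry@0 = +1896.9366 N
  Ry@2 = -1345.3066 N

-2166.885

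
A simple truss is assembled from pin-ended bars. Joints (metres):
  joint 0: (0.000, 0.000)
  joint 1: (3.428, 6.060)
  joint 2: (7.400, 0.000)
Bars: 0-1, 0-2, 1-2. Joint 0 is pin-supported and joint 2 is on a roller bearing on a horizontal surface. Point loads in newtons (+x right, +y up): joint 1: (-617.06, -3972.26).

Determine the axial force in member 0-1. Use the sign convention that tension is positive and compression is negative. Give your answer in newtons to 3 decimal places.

N=3 nodes, M=3 members, R=3 reactions → 2N=6, M+R=6
member 0 (0-1): L=6.9624, (cx,cy)=(0.4924,0.8704)
member 1 (0-2): L=7.4000, (cx,cy)=(1.0000,0.0000)
member 2 (1-2): L=7.2457, (cx,cy)=(0.5482,-0.8364)
solve A·x = −loads:
  F[0-1] = -3030.1988 N (compression)
  F[0-2] = +874.8890 N (tension)
  F[1-2] = -1595.9709 N (compression)
  Rx@0 = +617.0600 N
  Ry@0 = +2637.4595 N
  Ry@2 = +1334.8005 N

-3030.199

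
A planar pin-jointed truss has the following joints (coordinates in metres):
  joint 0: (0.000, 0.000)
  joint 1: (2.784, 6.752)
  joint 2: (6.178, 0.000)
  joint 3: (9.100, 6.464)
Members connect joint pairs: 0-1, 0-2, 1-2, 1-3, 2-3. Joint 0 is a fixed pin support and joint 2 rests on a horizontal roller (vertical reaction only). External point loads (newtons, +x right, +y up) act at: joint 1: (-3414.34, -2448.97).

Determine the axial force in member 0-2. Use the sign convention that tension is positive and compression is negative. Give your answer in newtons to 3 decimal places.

-1320.998

N=4 nodes, M=5 members, R=3 reactions → 2N=8, M+R=8
member 0 (0-1): L=7.3034, (cx,cy)=(0.3812,0.9245)
member 1 (0-2): L=6.1780, (cx,cy)=(1.0000,0.0000)
member 2 (1-2): L=7.5570, (cx,cy)=(0.4491,-0.8935)
member 3 (1-3): L=6.3226, (cx,cy)=(0.9990,-0.0456)
member 4 (2-3): L=7.0938, (cx,cy)=(0.4119,0.9112)
solve A·x = −loads:
  F[0-1] = -5491.5891 N (compression)
  F[0-2] = -1320.9984 N (compression)
  F[1-2] = +2941.3163 N (tension)
  F[1-3] = -0.0000 N (tension)
  F[2-3] = +0.0000 N (tension)
  Rx@0 = +3414.3400 N
  Ry@0 = +5076.9550 N
  Ry@2 = -2627.9850 N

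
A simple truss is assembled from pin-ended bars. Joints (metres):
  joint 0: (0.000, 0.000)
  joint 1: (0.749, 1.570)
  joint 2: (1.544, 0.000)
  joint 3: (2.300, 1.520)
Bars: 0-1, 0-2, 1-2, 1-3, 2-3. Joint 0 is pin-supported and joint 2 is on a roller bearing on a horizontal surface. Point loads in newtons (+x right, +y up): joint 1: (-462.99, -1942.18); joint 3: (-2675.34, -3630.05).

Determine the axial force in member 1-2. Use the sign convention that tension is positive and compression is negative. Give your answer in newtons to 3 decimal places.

N=4 nodes, M=5 members, R=3 reactions → 2N=8, M+R=8
member 0 (0-1): L=1.7395, (cx,cy)=(0.4306,0.9026)
member 1 (0-2): L=1.5440, (cx,cy)=(1.0000,0.0000)
member 2 (1-2): L=1.7598, (cx,cy)=(0.4518,-0.8921)
member 3 (1-3): L=1.5518, (cx,cy)=(0.9995,-0.0322)
member 4 (2-3): L=1.6976, (cx,cy)=(0.4453,0.8954)
solve A·x = −loads:
  F[0-1] = -2578.4155 N (compression)
  F[0-2] = -2028.1143 N (compression)
  F[1-2] = +462.4530 N (tension)
  F[1-3] = -856.5853 N (compression)
  F[2-3] = -4085.0811 N (compression)
  Rx@0 = +3138.3300 N
  Ry@0 = +2327.1544 N
  Ry@2 = +3245.0756 N

462.453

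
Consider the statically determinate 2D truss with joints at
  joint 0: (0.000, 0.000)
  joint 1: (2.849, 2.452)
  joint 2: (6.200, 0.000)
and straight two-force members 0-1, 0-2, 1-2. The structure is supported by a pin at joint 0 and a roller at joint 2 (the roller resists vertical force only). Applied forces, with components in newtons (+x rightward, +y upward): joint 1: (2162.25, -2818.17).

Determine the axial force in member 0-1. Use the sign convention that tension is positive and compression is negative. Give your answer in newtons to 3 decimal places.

-1024.093

N=3 nodes, M=3 members, R=3 reactions → 2N=6, M+R=6
member 0 (0-1): L=3.7589, (cx,cy)=(0.7579,0.6523)
member 1 (0-2): L=6.2000, (cx,cy)=(1.0000,0.0000)
member 2 (1-2): L=4.1523, (cx,cy)=(0.8070,-0.5905)
solve A·x = −loads:
  F[0-1] = -1024.0935 N (compression)
  F[0-2] = +2938.4520 N (tension)
  F[1-2] = -3641.0928 N (compression)
  Rx@0 = -2162.2500 N
  Ry@0 = +668.0404 N
  Ry@2 = +2150.1296 N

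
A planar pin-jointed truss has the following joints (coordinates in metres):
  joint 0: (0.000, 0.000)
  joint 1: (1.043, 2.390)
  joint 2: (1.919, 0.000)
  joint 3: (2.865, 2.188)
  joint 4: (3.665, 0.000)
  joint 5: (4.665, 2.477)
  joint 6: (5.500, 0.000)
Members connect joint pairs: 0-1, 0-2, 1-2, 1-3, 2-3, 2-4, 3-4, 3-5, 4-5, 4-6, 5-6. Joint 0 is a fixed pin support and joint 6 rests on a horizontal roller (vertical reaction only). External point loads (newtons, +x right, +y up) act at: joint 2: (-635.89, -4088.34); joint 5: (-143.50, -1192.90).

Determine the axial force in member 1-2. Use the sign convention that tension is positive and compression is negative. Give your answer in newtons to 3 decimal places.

3384.113

N=7 nodes, M=11 members, R=3 reactions → 2N=14, M+R=14
member 0 (0-1): L=2.6077, (cx,cy)=(0.4000,0.9165)
member 1 (0-2): L=1.9190, (cx,cy)=(1.0000,0.0000)
member 2 (1-2): L=2.5455, (cx,cy)=(0.3441,-0.9389)
member 3 (1-3): L=1.8332, (cx,cy)=(0.9939,-0.1102)
member 4 (2-3): L=2.3837, (cx,cy)=(0.3969,0.9179)
member 5 (2-4): L=1.7460, (cx,cy)=(1.0000,0.0000)
member 6 (3-4): L=2.3297, (cx,cy)=(0.3434,-0.9392)
member 7 (3-5): L=1.8231, (cx,cy)=(0.9874,0.1585)
member 8 (4-5): L=2.6712, (cx,cy)=(0.3744,0.9273)
member 9 (4-6): L=1.8350, (cx,cy)=(1.0000,0.0000)
member 10 (5-6): L=2.6140, (cx,cy)=(0.3194,-0.9476)
solve A·x = −loads:
  F[0-1] = -3172.4252 N (compression)
  F[0-2] = +489.4968 N (tension)
  F[1-2] = +3384.1128 N (tension)
  F[1-3] = -2448.4027 N (compression)
  F[2-3] = +992.4300 N (tension)
  F[2-4] = +1896.1431 N (tension)
  F[3-4] = -1516.8123 N (compression)
  F[3-5] = -1538.2255 N (compression)
  F[4-5] = +1536.2878 N (tension)
  F[4-6] = +800.1531 N (tension)
  F[5-6] = -2504.8662 N (compression)
  Rx@0 = +779.3900 N
  Ry@0 = +2907.6121 N
  Ry@6 = +2373.6279 N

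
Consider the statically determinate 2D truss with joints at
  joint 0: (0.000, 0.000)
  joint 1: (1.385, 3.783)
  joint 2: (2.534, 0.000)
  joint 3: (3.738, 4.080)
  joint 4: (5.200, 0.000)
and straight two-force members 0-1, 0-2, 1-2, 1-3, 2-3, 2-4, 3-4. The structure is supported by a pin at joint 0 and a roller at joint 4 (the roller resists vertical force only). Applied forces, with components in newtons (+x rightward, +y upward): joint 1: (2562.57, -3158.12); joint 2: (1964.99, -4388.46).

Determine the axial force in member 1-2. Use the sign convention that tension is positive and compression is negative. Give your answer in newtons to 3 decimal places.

N=5 nodes, M=7 members, R=3 reactions → 2N=10, M+R=10
member 0 (0-1): L=4.0286, (cx,cy)=(0.3438,0.9390)
member 1 (0-2): L=2.5340, (cx,cy)=(1.0000,0.0000)
member 2 (1-2): L=3.9536, (cx,cy)=(0.2906,-0.9568)
member 3 (1-3): L=2.3717, (cx,cy)=(0.9921,0.1252)
member 4 (2-3): L=4.2539, (cx,cy)=(0.2830,0.9591)
member 5 (2-4): L=2.6660, (cx,cy)=(1.0000,0.0000)
member 6 (3-4): L=4.3340, (cx,cy)=(0.3373,-0.9414)
solve A·x = −loads:
  F[0-1] = -2878.0599 N (compression)
  F[0-2] = +5517.0229 N (tension)
  F[1-2] = -909.7310 N (compression)
  F[1-3] = -3313.7345 N (compression)
  F[2-3] = +5483.1282 N (tension)
  F[2-4] = +1735.7499 N (tension)
  F[3-4] = -5145.5524 N (compression)
  Rx@0 = -4527.5600 N
  Ry@0 = +2702.6269 N
  Ry@4 = +4843.9531 N

-909.731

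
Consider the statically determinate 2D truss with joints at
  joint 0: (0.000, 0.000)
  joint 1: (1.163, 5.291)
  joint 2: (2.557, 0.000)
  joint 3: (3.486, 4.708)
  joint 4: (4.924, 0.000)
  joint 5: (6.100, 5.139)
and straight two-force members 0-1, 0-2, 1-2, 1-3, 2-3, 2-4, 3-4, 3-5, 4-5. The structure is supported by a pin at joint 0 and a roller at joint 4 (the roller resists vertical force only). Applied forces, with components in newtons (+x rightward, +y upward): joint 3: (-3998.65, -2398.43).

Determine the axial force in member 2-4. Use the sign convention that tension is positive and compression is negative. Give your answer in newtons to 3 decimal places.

-649.130

N=6 nodes, M=9 members, R=3 reactions → 2N=12, M+R=12
member 0 (0-1): L=5.4173, (cx,cy)=(0.2147,0.9767)
member 1 (0-2): L=2.5570, (cx,cy)=(1.0000,0.0000)
member 2 (1-2): L=5.4716, (cx,cy)=(0.2548,-0.9670)
member 3 (1-3): L=2.3950, (cx,cy)=(0.9699,-0.2434)
member 4 (2-3): L=4.7988, (cx,cy)=(0.1936,0.9811)
member 5 (2-4): L=2.3670, (cx,cy)=(1.0000,0.0000)
member 6 (3-4): L=4.9227, (cx,cy)=(0.2921,-0.9564)
member 7 (3-5): L=2.6493, (cx,cy)=(0.9867,0.1627)
member 8 (4-5): L=5.2718, (cx,cy)=(0.2231,0.9748)
solve A·x = −loads:
  F[0-1] = -4631.6694 N (compression)
  F[0-2] = -3004.3131 N (compression)
  F[1-2] = +5285.6041 N (tension)
  F[1-3] = -2413.5590 N (compression)
  F[2-3] = -5209.7410 N (compression)
  F[2-4] = -649.1303 N (compression)
  F[3-4] = +2222.1714 N (tension)
  F[3-5] = -0.0000 N (compression)
  F[4-5] = +0.0000 N (tension)
  Rx@0 = +3998.6500 N
  Ry@0 = +4523.6772 N
  Ry@4 = -2125.2472 N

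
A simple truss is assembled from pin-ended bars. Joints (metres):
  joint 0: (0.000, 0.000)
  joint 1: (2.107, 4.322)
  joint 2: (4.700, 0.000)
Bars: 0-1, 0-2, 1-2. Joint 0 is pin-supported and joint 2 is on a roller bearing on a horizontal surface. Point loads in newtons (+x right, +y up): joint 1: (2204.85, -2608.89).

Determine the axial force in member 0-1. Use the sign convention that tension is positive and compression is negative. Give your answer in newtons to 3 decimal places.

N=3 nodes, M=3 members, R=3 reactions → 2N=6, M+R=6
member 0 (0-1): L=4.8082, (cx,cy)=(0.4382,0.8989)
member 1 (0-2): L=4.7000, (cx,cy)=(1.0000,0.0000)
member 2 (1-2): L=5.0402, (cx,cy)=(0.5145,-0.8575)
solve A·x = −loads:
  F[0-1] = +654.3669 N (tension)
  F[0-2] = +1918.1022 N (tension)
  F[1-2] = -3728.3320 N (compression)
  Rx@0 = -2204.8500 N
  Ry@0 = -588.1936 N
  Ry@2 = +3197.0836 N

654.367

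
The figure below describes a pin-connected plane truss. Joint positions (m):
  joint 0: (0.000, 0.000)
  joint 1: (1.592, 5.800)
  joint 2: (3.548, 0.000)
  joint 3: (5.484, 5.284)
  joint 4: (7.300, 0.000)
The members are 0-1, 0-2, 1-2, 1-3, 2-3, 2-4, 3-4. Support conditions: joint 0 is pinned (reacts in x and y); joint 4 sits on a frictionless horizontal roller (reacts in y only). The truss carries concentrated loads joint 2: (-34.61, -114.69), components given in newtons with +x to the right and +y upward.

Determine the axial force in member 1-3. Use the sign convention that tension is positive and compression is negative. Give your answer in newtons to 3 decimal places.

-38.078

N=5 nodes, M=7 members, R=3 reactions → 2N=10, M+R=10
member 0 (0-1): L=6.0145, (cx,cy)=(0.2647,0.9643)
member 1 (0-2): L=3.5480, (cx,cy)=(1.0000,0.0000)
member 2 (1-2): L=6.1209, (cx,cy)=(0.3196,-0.9476)
member 3 (1-3): L=3.9261, (cx,cy)=(0.9913,-0.1314)
member 4 (2-3): L=5.6275, (cx,cy)=(0.3440,0.9390)
member 5 (2-4): L=3.7520, (cx,cy)=(1.0000,0.0000)
member 6 (3-4): L=5.5874, (cx,cy)=(0.3250,-0.9457)
solve A·x = −loads:
  F[0-1] = -61.1278 N (compression)
  F[0-2] = -18.4299 N (compression)
  F[1-2] = +67.4908 N (tension)
  F[1-3] = -38.0777 N (compression)
  F[2-3] = +54.0363 N (tension)
  F[2-4] = +19.1575 N (tension)
  F[3-4] = -58.9426 N (compression)
  Rx@0 = +34.6100 N
  Ry@0 = +58.9475 N
  Ry@4 = +55.7425 N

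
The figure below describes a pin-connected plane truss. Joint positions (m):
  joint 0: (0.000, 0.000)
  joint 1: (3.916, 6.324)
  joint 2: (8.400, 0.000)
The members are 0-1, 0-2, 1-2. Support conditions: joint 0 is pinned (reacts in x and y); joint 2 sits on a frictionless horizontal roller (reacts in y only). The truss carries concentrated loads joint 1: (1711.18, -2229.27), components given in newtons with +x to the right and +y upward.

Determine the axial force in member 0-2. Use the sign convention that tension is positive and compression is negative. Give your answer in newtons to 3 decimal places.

N=3 nodes, M=3 members, R=3 reactions → 2N=6, M+R=6
member 0 (0-1): L=7.4383, (cx,cy)=(0.5265,0.8502)
member 1 (0-2): L=8.4000, (cx,cy)=(1.0000,0.0000)
member 2 (1-2): L=7.7524, (cx,cy)=(0.5784,-0.8158)
solve A·x = −loads:
  F[0-1] = +115.5833 N (tension)
  F[0-2] = +1650.3293 N (tension)
  F[1-2] = -2853.2477 N (compression)
  Rx@0 = -1711.1800 N
  Ry@0 = -98.2685 N
  Ry@2 = +2327.5385 N

1650.329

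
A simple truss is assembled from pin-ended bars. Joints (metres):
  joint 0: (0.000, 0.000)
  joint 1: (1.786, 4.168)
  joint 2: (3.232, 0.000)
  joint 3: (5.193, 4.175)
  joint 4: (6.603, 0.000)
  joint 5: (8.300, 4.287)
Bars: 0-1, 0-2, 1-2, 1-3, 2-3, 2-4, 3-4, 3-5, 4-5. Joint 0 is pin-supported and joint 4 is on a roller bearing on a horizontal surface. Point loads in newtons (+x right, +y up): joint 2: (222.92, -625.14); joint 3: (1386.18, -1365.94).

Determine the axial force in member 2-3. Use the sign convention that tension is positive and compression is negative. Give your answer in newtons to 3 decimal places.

983.674

N=6 nodes, M=9 members, R=3 reactions → 2N=12, M+R=12
member 0 (0-1): L=4.5345, (cx,cy)=(0.3939,0.9192)
member 1 (0-2): L=3.2320, (cx,cy)=(1.0000,0.0000)
member 2 (1-2): L=4.4117, (cx,cy)=(0.3278,-0.9448)
member 3 (1-3): L=3.4070, (cx,cy)=(1.0000,0.0021)
member 4 (2-3): L=4.6126, (cx,cy)=(0.4251,0.9051)
member 5 (2-4): L=3.3710, (cx,cy)=(1.0000,0.0000)
member 6 (3-4): L=4.4067, (cx,cy)=(0.3200,-0.9474)
member 7 (3-5): L=3.1090, (cx,cy)=(0.9994,0.0360)
member 8 (4-5): L=4.6107, (cx,cy)=(0.3681,0.9298)
solve A·x = −loads:
  F[0-1] = +288.9937 N (tension)
  F[0-2] = +1495.2752 N (tension)
  F[1-2] = -280.7178 N (compression)
  F[1-3] = +205.8345 N (tension)
  F[2-3] = +983.6739 N (tension)
  F[2-4] = +762.1476 N (tension)
  F[3-4] = -2381.9374 N (compression)
  F[3-5] = -0.0000 N (compression)
  F[4-5] = -0.0000 N (compression)
  Rx@0 = -1609.1000 N
  Ry@0 = -265.6337 N
  Ry@4 = +2256.7137 N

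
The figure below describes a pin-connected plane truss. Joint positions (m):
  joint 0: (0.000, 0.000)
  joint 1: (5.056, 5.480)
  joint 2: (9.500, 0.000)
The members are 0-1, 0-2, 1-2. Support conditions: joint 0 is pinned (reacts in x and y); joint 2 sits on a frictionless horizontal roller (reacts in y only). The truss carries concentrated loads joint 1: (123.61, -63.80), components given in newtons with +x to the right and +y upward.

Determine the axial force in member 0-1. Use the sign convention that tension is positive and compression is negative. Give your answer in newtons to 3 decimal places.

56.409

N=3 nodes, M=3 members, R=3 reactions → 2N=6, M+R=6
member 0 (0-1): L=7.4561, (cx,cy)=(0.6781,0.7350)
member 1 (0-2): L=9.5000, (cx,cy)=(1.0000,0.0000)
member 2 (1-2): L=7.0555, (cx,cy)=(0.6299,-0.7767)
solve A·x = −loads:
  F[0-1] = +56.4086 N (tension)
  F[0-2] = +85.3593 N (tension)
  F[1-2] = -135.5196 N (compression)
  Rx@0 = -123.6100 N
  Ry@0 = -41.4585 N
  Ry@2 = +105.2585 N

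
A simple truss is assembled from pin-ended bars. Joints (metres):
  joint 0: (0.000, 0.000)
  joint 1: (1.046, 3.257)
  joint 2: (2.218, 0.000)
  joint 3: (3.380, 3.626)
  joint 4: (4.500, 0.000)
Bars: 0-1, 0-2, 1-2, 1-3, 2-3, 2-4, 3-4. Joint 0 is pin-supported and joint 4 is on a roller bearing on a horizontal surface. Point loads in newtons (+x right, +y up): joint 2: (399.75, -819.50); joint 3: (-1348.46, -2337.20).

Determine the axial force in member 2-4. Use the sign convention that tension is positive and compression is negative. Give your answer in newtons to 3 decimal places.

331.385

N=5 nodes, M=7 members, R=3 reactions → 2N=10, M+R=10
member 0 (0-1): L=3.4208, (cx,cy)=(0.3058,0.9521)
member 1 (0-2): L=2.2180, (cx,cy)=(1.0000,0.0000)
member 2 (1-2): L=3.4614, (cx,cy)=(0.3386,-0.9409)
member 3 (1-3): L=2.3630, (cx,cy)=(0.9877,0.1562)
member 4 (2-3): L=3.8076, (cx,cy)=(0.3052,0.9523)
member 5 (2-4): L=2.2820, (cx,cy)=(1.0000,0.0000)
member 6 (3-4): L=3.7950, (cx,cy)=(0.2951,-0.9555)
solve A·x = −loads:
  F[0-1] = -2188.6669 N (compression)
  F[0-2] = -279.4756 N (compression)
  F[1-2] = +1989.0447 N (tension)
  F[1-3] = -1359.3747 N (compression)
  F[2-3] = -1104.7640 N (compression)
  F[2-4] = +331.3854 N (tension)
  F[3-4] = -1122.8737 N (compression)
  Rx@0 = +948.7100 N
  Ry@0 = +2083.8398 N
  Ry@4 = +1072.8602 N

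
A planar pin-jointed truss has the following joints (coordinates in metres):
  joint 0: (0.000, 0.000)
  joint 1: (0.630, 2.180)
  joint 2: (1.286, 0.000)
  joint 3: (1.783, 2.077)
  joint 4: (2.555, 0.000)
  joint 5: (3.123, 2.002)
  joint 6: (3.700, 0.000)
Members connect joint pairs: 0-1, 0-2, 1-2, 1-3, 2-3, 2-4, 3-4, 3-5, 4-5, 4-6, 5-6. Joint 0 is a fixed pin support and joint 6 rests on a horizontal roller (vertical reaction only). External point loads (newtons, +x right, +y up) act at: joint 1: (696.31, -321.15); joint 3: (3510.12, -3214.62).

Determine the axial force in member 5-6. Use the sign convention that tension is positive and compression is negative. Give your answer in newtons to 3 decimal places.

N=7 nodes, M=11 members, R=3 reactions → 2N=14, M+R=14
member 0 (0-1): L=2.2692, (cx,cy)=(0.2776,0.9607)
member 1 (0-2): L=1.2860, (cx,cy)=(1.0000,0.0000)
member 2 (1-2): L=2.2766, (cx,cy)=(0.2882,-0.9576)
member 3 (1-3): L=1.1576, (cx,cy)=(0.9960,-0.0890)
member 4 (2-3): L=2.1356, (cx,cy)=(0.2327,0.9725)
member 5 (2-4): L=1.2690, (cx,cy)=(1.0000,0.0000)
member 6 (3-4): L=2.2158, (cx,cy)=(0.3484,-0.9373)
member 7 (3-5): L=1.3421, (cx,cy)=(0.9984,-0.0559)
member 8 (4-5): L=2.0810, (cx,cy)=(0.2729,0.9620)
member 9 (4-6): L=1.1450, (cx,cy)=(1.0000,0.0000)
member 10 (5-6): L=2.0835, (cx,cy)=(0.2769,-0.9609)
solve A·x = −loads:
  F[0-1] = +467.0408 N (tension)
  F[0-2] = +4076.7654 N (tension)
  F[1-2] = -771.8157 N (compression)
  F[1-3] = -345.6147 N (compression)
  F[2-3] = +759.9432 N (tension)
  F[2-4] = +3677.5116 N (tension)
  F[3-4] = -4116.8377 N (compression)
  F[3-5] = -2246.7088 N (compression)
  F[4-5] = +4011.2037 N (tension)
  F[4-6] = +1148.3656 N (tension)
  F[5-6] = -4146.6359 N (compression)
  Rx@0 = -4206.4300 N
  Ry@0 = -448.6805 N
  Ry@6 = +3984.4505 N

-4146.636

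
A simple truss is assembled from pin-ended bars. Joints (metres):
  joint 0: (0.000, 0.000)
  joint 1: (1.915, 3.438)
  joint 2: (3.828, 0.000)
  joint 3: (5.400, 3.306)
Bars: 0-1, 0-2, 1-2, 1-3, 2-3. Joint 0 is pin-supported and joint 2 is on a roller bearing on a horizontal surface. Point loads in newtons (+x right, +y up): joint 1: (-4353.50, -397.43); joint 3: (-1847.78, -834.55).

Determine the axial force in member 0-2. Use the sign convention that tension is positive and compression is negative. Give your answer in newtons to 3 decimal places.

N=4 nodes, M=5 members, R=3 reactions → 2N=8, M+R=8
member 0 (0-1): L=3.9354, (cx,cy)=(0.4866,0.8736)
member 1 (0-2): L=3.8280, (cx,cy)=(1.0000,0.0000)
member 2 (1-2): L=3.9344, (cx,cy)=(0.4862,-0.8738)
member 3 (1-3): L=3.4875, (cx,cy)=(0.9993,-0.0378)
member 4 (2-3): L=3.6607, (cx,cy)=(0.4294,0.9031)
solve A·x = −loads:
  F[0-1] = -6137.3184 N (compression)
  F[0-2] = -3214.7780 N (compression)
  F[1-2] = +5742.7685 N (tension)
  F[1-3] = -1426.3045 N (compression)
  F[2-3] = -983.8691 N (compression)
  Rx@0 = +6201.2800 N
  Ry@0 = +5361.6679 N
  Ry@2 = -4129.6879 N

-3214.778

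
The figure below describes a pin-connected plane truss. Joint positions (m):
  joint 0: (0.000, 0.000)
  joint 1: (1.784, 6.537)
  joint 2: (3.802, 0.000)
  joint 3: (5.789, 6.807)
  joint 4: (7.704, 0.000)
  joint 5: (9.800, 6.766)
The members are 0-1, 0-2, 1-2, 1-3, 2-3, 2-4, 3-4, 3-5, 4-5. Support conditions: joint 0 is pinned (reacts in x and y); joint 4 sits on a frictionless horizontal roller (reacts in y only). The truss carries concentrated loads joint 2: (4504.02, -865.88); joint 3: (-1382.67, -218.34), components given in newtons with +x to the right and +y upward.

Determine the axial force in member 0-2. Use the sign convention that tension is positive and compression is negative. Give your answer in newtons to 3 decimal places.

N=6 nodes, M=9 members, R=3 reactions → 2N=12, M+R=12
member 0 (0-1): L=6.7761, (cx,cy)=(0.2633,0.9647)
member 1 (0-2): L=3.8020, (cx,cy)=(1.0000,0.0000)
member 2 (1-2): L=6.8414, (cx,cy)=(0.2950,-0.9555)
member 3 (1-3): L=4.0141, (cx,cy)=(0.9977,0.0673)
member 4 (2-3): L=7.0911, (cx,cy)=(0.2802,0.9599)
member 5 (2-4): L=3.9020, (cx,cy)=(1.0000,0.0000)
member 6 (3-4): L=7.0712, (cx,cy)=(0.2708,-0.9626)
member 7 (3-5): L=4.0112, (cx,cy)=(0.9999,-0.0102)
member 8 (4-5): L=7.0832, (cx,cy)=(0.2959,0.9552)
solve A·x = −loads:
  F[0-1] = -1777.2155 N (compression)
  F[0-2] = +3589.2548 N (tension)
  F[1-2] = +1725.4291 N (tension)
  F[1-3] = -979.0703 N (compression)
  F[2-3] = -815.4474 N (compression)
  F[2-4] = -177.3195 N (compression)
  F[3-4] = +654.7620 N (tension)
  F[3-5] = -0.0000 N (tension)
  F[4-5] = +0.0000 N (tension)
  Rx@0 = -3121.3500 N
  Ry@0 = +1714.5145 N
  Ry@4 = -630.2945 N

3589.255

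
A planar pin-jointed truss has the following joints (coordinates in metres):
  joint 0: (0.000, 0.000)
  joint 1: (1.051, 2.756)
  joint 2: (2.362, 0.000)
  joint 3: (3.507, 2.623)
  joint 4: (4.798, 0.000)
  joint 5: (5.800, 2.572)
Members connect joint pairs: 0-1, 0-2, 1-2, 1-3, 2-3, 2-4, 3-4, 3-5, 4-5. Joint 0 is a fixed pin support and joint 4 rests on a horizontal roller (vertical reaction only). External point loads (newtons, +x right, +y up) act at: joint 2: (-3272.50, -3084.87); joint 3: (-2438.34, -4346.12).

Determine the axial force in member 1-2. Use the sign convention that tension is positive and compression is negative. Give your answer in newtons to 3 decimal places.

4720.152

N=6 nodes, M=9 members, R=3 reactions → 2N=12, M+R=12
member 0 (0-1): L=2.9496, (cx,cy)=(0.3563,0.9344)
member 1 (0-2): L=2.3620, (cx,cy)=(1.0000,0.0000)
member 2 (1-2): L=3.0519, (cx,cy)=(0.4296,-0.9030)
member 3 (1-3): L=2.4596, (cx,cy)=(0.9985,-0.0541)
member 4 (2-3): L=2.8620, (cx,cy)=(0.4001,0.9165)
member 5 (2-4): L=2.4360, (cx,cy)=(1.0000,0.0000)
member 6 (3-4): L=2.9235, (cx,cy)=(0.4416,-0.8972)
member 7 (3-5): L=2.2936, (cx,cy)=(0.9998,-0.0222)
member 8 (4-5): L=2.7603, (cx,cy)=(0.3630,0.9318)
solve A·x = −loads:
  F[0-1] = -4354.4513 N (compression)
  F[0-2] = -4159.2638 N (compression)
  F[1-2] = +4720.1516 N (tension)
  F[1-3] = -3584.4309 N (compression)
  F[2-3] = -1284.9050 N (compression)
  F[2-4] = +1654.8951 N (tension)
  F[3-4] = -3747.5397 N (compression)
  F[3-5] = +0.0000 N (tension)
  F[4-5] = -0.0000 N (compression)
  Rx@0 = +5710.8400 N
  Ry@0 = +4068.6432 N
  Ry@4 = +3362.3468 N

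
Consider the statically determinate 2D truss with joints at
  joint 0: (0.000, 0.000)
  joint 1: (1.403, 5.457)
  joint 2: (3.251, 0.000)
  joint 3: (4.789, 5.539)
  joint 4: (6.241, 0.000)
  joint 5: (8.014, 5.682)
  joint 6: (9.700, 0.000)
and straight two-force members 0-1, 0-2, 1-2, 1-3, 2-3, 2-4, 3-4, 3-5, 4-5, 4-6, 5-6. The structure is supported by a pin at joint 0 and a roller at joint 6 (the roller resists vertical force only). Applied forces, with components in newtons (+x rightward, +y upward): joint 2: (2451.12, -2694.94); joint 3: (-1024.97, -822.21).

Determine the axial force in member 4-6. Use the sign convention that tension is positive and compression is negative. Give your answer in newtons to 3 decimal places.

N=7 nodes, M=11 members, R=3 reactions → 2N=14, M+R=14
member 0 (0-1): L=5.6345, (cx,cy)=(0.2490,0.9685)
member 1 (0-2): L=3.2510, (cx,cy)=(1.0000,0.0000)
member 2 (1-2): L=5.7614, (cx,cy)=(0.3208,-0.9472)
member 3 (1-3): L=3.3870, (cx,cy)=(0.9997,0.0242)
member 4 (2-3): L=5.7486, (cx,cy)=(0.2675,0.9635)
member 5 (2-4): L=2.9900, (cx,cy)=(1.0000,0.0000)
member 6 (3-4): L=5.7262, (cx,cy)=(0.2536,-0.9673)
member 7 (3-5): L=3.2282, (cx,cy)=(0.9990,0.0443)
member 8 (4-5): L=5.9522, (cx,cy)=(0.2979,0.9546)
member 9 (4-6): L=3.4590, (cx,cy)=(1.0000,0.0000)
member 10 (5-6): L=5.9269, (cx,cy)=(0.2845,-0.9587)
solve A·x = −loads:
  F[0-1] = -2884.1256 N (compression)
  F[0-2] = +2144.3059 N (tension)
  F[1-2] = +2906.9051 N (tension)
  F[1-3] = -1651.0422 N (compression)
  F[2-3] = -60.5798 N (compression)
  F[2-4] = +641.7960 N (tension)
  F[3-4] = -768.8077 N (compression)
  F[3-5] = -447.2859 N (compression)
  F[4-5] = +779.0445 N (tension)
  F[4-6] = +214.7904 N (tension)
  F[5-6] = -755.0613 N (compression)
  Rx@0 = -1426.1500 N
  Ry@0 = +2793.2835 N
  Ry@6 = +723.8665 N

214.790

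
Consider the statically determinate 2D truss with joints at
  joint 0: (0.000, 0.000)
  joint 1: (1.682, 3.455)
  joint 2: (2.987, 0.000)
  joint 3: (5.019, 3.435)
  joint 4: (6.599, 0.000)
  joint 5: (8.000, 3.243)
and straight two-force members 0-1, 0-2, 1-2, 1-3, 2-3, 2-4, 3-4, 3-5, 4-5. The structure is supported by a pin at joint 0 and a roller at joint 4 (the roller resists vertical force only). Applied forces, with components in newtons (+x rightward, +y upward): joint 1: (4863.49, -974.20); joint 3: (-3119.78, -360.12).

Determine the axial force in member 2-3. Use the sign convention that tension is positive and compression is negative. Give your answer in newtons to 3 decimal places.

1229.322

N=6 nodes, M=9 members, R=3 reactions → 2N=12, M+R=12
member 0 (0-1): L=3.8427, (cx,cy)=(0.4377,0.8991)
member 1 (0-2): L=2.9870, (cx,cy)=(1.0000,0.0000)
member 2 (1-2): L=3.6932, (cx,cy)=(0.3533,-0.9355)
member 3 (1-3): L=3.3371, (cx,cy)=(1.0000,-0.0060)
member 4 (2-3): L=3.9910, (cx,cy)=(0.5091,0.8607)
member 5 (2-4): L=3.6120, (cx,cy)=(1.0000,0.0000)
member 6 (3-4): L=3.7810, (cx,cy)=(0.4179,-0.9085)
member 7 (3-5): L=2.9872, (cx,cy)=(0.9979,-0.0643)
member 8 (4-5): L=3.5327, (cx,cy)=(0.3966,0.9180)
solve A·x = −loads:
  F[0-1] = +122.6617 N (tension)
  F[0-2] = +1690.0190 N (tension)
  F[1-2] = -1131.0144 N (compression)
  F[1-3] = -4410.2366 N (compression)
  F[2-3] = +1229.3216 N (tension)
  F[2-4] = +664.4771 N (tension)
  F[3-4] = -1590.1002 N (compression)
  F[3-5] = -0.0000 N (compression)
  F[4-5] = +0.0000 N (tension)
  Rx@0 = -1743.7100 N
  Ry@0 = -110.2868 N
  Ry@4 = +1444.6068 N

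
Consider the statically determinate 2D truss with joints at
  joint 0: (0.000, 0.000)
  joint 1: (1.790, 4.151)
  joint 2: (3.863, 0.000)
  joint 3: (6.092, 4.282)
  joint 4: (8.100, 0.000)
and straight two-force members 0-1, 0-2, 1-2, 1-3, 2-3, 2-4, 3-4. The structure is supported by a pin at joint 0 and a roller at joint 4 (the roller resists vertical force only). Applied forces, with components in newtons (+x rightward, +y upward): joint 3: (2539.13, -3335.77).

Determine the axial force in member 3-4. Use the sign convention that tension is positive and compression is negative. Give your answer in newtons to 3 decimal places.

-4253.534

N=5 nodes, M=7 members, R=3 reactions → 2N=10, M+R=10
member 0 (0-1): L=4.5205, (cx,cy)=(0.3960,0.9183)
member 1 (0-2): L=3.8630, (cx,cy)=(1.0000,0.0000)
member 2 (1-2): L=4.6398, (cx,cy)=(0.4468,-0.8946)
member 3 (1-3): L=4.3040, (cx,cy)=(0.9995,0.0304)
member 4 (2-3): L=4.8274, (cx,cy)=(0.4617,0.8870)
member 5 (2-4): L=4.2370, (cx,cy)=(1.0000,0.0000)
member 6 (3-4): L=4.7294, (cx,cy)=(0.4246,-0.9054)
solve A·x = −loads:
  F[0-1] = +561.2226 N (tension)
  F[0-2] = +2316.9004 N (tension)
  F[1-2] = -559.9598 N (compression)
  F[1-3] = +472.6288 N (tension)
  F[2-3] = +564.7739 N (tension)
  F[2-4] = +1805.9429 N (tension)
  F[3-4] = -4253.5337 N (compression)
  Rx@0 = -2539.1300 N
  Ry@0 = -515.3492 N
  Ry@4 = +3851.1192 N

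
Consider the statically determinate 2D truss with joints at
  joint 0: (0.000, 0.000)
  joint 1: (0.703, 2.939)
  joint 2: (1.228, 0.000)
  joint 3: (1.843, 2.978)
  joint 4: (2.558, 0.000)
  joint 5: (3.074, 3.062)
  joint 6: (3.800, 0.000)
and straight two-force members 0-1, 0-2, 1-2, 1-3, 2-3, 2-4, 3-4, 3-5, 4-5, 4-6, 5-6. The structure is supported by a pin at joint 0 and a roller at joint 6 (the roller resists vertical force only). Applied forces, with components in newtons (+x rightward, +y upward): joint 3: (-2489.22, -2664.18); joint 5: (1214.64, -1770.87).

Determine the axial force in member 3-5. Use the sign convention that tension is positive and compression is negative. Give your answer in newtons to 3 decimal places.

813.376

N=7 nodes, M=11 members, R=3 reactions → 2N=14, M+R=14
member 0 (0-1): L=3.0219, (cx,cy)=(0.2326,0.9726)
member 1 (0-2): L=1.2280, (cx,cy)=(1.0000,0.0000)
member 2 (1-2): L=2.9855, (cx,cy)=(0.1758,-0.9844)
member 3 (1-3): L=1.1407, (cx,cy)=(0.9994,0.0342)
member 4 (2-3): L=3.0408, (cx,cy)=(0.2022,0.9793)
member 5 (2-4): L=1.3300, (cx,cy)=(1.0000,0.0000)
member 6 (3-4): L=3.0626, (cx,cy)=(0.2335,-0.9724)
member 7 (3-5): L=1.2339, (cx,cy)=(0.9977,0.0681)
member 8 (4-5): L=3.1052, (cx,cy)=(0.1662,0.9861)
member 9 (4-6): L=1.2420, (cx,cy)=(1.0000,0.0000)
member 10 (5-6): L=3.1469, (cx,cy)=(0.2307,-0.9730)
solve A·x = −loads:
  F[0-1] = -2758.0701 N (compression)
  F[0-2] = -632.9579 N (compression)
  F[1-2] = +2686.1482 N (tension)
  F[1-3] = -1114.6292 N (compression)
  F[2-3] = -2700.0890 N (compression)
  F[2-4] = +385.4817 N (tension)
  F[3-4] = +75.6855 N (tension)
  F[3-5] = +813.3758 N (tension)
  F[4-5] = -74.6317 N (compression)
  F[4-6] = +415.5531 N (tension)
  F[5-6] = -1801.2399 N (compression)
  Rx@0 = +1274.5800 N
  Ry@0 = +2682.4004 N
  Ry@6 = +1752.6496 N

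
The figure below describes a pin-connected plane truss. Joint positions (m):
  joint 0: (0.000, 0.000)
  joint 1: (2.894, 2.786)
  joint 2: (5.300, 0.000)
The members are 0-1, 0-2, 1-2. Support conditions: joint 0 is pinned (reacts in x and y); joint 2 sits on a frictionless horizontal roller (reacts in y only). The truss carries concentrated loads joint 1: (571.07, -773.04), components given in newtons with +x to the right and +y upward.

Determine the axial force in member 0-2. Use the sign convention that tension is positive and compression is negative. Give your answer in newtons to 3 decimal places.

N=3 nodes, M=3 members, R=3 reactions → 2N=6, M+R=6
member 0 (0-1): L=4.0171, (cx,cy)=(0.7204,0.6935)
member 1 (0-2): L=5.3000, (cx,cy)=(1.0000,0.0000)
member 2 (1-2): L=3.6811, (cx,cy)=(0.6536,-0.7568)
solve A·x = −loads:
  F[0-1] = -73.1643 N (compression)
  F[0-2] = +623.7791 N (tension)
  F[1-2] = -954.3661 N (compression)
  Rx@0 = -571.0700 N
  Ry@0 = +50.7421 N
  Ry@2 = +722.2979 N

623.779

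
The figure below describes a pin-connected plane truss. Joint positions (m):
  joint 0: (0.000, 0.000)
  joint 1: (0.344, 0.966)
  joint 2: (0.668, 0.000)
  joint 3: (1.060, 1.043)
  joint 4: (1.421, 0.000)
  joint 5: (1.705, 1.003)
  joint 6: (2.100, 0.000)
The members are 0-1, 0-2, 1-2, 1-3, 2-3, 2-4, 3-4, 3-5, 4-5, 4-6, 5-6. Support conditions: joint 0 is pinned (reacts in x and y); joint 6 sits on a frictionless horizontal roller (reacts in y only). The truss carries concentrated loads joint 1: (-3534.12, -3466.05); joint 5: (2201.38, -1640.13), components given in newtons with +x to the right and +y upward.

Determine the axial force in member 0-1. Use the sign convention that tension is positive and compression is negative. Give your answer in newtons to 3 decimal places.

-4013.642

N=7 nodes, M=11 members, R=3 reactions → 2N=14, M+R=14
member 0 (0-1): L=1.0254, (cx,cy)=(0.3355,0.9421)
member 1 (0-2): L=0.6680, (cx,cy)=(1.0000,0.0000)
member 2 (1-2): L=1.0189, (cx,cy)=(0.3180,-0.9481)
member 3 (1-3): L=0.7201, (cx,cy)=(0.9943,0.1069)
member 4 (2-3): L=1.1142, (cx,cy)=(0.3518,0.9361)
member 5 (2-4): L=0.7530, (cx,cy)=(1.0000,0.0000)
member 6 (3-4): L=1.1037, (cx,cy)=(0.3271,-0.9450)
member 7 (3-5): L=0.6462, (cx,cy)=(0.9981,-0.0619)
member 8 (4-5): L=1.0424, (cx,cy)=(0.2724,0.9622)
member 9 (4-6): L=0.6790, (cx,cy)=(1.0000,0.0000)
member 10 (5-6): L=1.0780, (cx,cy)=(0.3664,-0.9304)
solve A·x = −loads:
  F[0-1] = -4013.6417 N (compression)
  F[0-2] = +13.7219 N (tension)
  F[1-2] = +560.1884 N (tension)
  F[1-3] = +2021.1086 N (tension)
  F[2-3] = -567.3830 N (compression)
  F[2-4] = +391.4704 N (tension)
  F[3-4] = +219.2685 N (tension)
  F[3-5] = +1741.5307 N (tension)
  F[4-5] = -215.3542 N (compression)
  F[4-6] = +521.8597 N (tension)
  F[5-6] = -1424.1838 N (compression)
  Rx@0 = +1332.7400 N
  Ry@0 = +3781.0528 N
  Ry@6 = +1325.1272 N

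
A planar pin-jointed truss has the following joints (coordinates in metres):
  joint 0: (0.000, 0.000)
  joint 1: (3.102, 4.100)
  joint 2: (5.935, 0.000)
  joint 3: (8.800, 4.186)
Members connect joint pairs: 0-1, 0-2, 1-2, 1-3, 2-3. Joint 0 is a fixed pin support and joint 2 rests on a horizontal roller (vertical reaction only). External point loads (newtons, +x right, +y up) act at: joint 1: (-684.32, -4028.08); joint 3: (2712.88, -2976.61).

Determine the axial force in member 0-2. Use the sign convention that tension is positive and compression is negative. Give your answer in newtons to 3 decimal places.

N=4 nodes, M=5 members, R=3 reactions → 2N=8, M+R=8
member 0 (0-1): L=5.1412, (cx,cy)=(0.6034,0.7975)
member 1 (0-2): L=5.9350, (cx,cy)=(1.0000,0.0000)
member 2 (1-2): L=4.9836, (cx,cy)=(0.5685,-0.8227)
member 3 (1-3): L=5.6986, (cx,cy)=(0.9999,0.0151)
member 4 (2-3): L=5.0726, (cx,cy)=(0.5648,0.8252)
solve A·x = −loads:
  F[0-1] = +1197.3049 N (tension)
  F[0-2] = +1306.1592 N (tension)
  F[1-2] = -5968.6722 N (compression)
  F[1-3] = +4800.2721 N (tension)
  F[2-3] = -3694.8131 N (compression)
  Rx@0 = -2028.5600 N
  Ry@0 = -954.8173 N
  Ry@2 = +7959.5073 N

1306.159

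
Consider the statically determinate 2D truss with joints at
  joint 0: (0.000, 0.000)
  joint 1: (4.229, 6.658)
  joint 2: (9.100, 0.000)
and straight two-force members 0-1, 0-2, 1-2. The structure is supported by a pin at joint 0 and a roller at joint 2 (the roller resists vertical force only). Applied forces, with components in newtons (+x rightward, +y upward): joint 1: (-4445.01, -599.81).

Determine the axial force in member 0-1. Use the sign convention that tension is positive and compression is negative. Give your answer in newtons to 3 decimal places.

N=3 nodes, M=3 members, R=3 reactions → 2N=6, M+R=6
member 0 (0-1): L=7.8875, (cx,cy)=(0.5362,0.8441)
member 1 (0-2): L=9.1000, (cx,cy)=(1.0000,0.0000)
member 2 (1-2): L=8.2496, (cx,cy)=(0.5905,-0.8071)
solve A·x = −loads:
  F[0-1] = -4233.1268 N (compression)
  F[0-2] = -2175.3700 N (compression)
  F[1-2] = +3684.2319 N (tension)
  Rx@0 = +4445.0100 N
  Ry@0 = +3573.2474 N
  Ry@2 = -2973.4374 N

-4233.127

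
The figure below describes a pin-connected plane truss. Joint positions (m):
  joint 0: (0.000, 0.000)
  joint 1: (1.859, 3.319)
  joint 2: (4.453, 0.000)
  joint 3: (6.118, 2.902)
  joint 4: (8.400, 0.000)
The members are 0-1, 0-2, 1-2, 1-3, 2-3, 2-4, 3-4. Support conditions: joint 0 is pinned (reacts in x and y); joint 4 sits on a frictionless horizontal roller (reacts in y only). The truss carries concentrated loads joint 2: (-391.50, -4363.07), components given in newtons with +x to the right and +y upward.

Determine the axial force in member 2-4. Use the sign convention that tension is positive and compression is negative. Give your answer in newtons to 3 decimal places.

N=5 nodes, M=7 members, R=3 reactions → 2N=10, M+R=10
member 0 (0-1): L=3.8042, (cx,cy)=(0.4887,0.8725)
member 1 (0-2): L=4.4530, (cx,cy)=(1.0000,0.0000)
member 2 (1-2): L=4.2124, (cx,cy)=(0.6158,-0.7879)
member 3 (1-3): L=4.2794, (cx,cy)=(0.9952,-0.0974)
member 4 (2-3): L=3.3457, (cx,cy)=(0.4977,0.8674)
member 5 (2-4): L=3.9470, (cx,cy)=(1.0000,0.0000)
member 6 (3-4): L=3.6918, (cx,cy)=(0.6181,-0.7861)
solve A·x = −loads:
  F[0-1] = -2349.8042 N (compression)
  F[0-2] = +756.7915 N (tension)
  F[1-2] = +2972.1207 N (tension)
  F[1-3] = -2992.7543 N (compression)
  F[2-3] = +2330.3808 N (tension)
  F[2-4] = +1818.7953 N (tension)
  F[3-4] = -2942.4034 N (compression)
  Rx@0 = +391.5000 N
  Ry@0 = +2050.1235 N
  Ry@4 = +2312.9465 N

1818.795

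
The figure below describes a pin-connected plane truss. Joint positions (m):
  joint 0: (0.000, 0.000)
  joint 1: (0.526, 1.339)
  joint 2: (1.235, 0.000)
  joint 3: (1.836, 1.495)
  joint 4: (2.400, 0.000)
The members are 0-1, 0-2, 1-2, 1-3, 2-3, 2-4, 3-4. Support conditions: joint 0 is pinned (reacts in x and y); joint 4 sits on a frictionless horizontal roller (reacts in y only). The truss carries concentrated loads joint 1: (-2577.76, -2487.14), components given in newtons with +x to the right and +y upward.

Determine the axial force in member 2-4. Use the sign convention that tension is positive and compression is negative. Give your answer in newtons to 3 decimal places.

-336.920

N=5 nodes, M=7 members, R=3 reactions → 2N=10, M+R=10
member 0 (0-1): L=1.4386, (cx,cy)=(0.3656,0.9308)
member 1 (0-2): L=1.2350, (cx,cy)=(1.0000,0.0000)
member 2 (1-2): L=1.5151, (cx,cy)=(0.4679,-0.8838)
member 3 (1-3): L=1.3193, (cx,cy)=(0.9930,0.1182)
member 4 (2-3): L=1.6113, (cx,cy)=(0.3730,0.9278)
member 5 (2-4): L=1.1650, (cx,cy)=(1.0000,0.0000)
member 6 (3-4): L=1.5978, (cx,cy)=(0.3530,-0.9356)
solve A·x = −loads:
  F[0-1] = -3631.6744 N (compression)
  F[0-2] = -1249.9077 N (compression)
  F[1-2] = +1109.0390 N (tension)
  F[1-3] = +736.0992 N (tension)
  F[2-3] = -1056.3532 N (compression)
  F[2-4] = -336.9201 N (compression)
  F[3-4] = +954.5165 N (tension)
  Rx@0 = +2577.7600 N
  Ry@0 = +3380.2171 N
  Ry@4 = -893.0771 N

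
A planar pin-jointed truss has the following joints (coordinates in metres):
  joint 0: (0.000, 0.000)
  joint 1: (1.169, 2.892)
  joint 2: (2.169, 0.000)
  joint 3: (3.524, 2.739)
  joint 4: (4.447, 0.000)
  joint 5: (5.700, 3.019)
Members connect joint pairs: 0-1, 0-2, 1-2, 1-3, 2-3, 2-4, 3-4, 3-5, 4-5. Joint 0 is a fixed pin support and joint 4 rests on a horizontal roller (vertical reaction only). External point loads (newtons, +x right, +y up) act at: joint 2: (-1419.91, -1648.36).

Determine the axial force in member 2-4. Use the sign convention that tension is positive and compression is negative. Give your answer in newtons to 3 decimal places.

N=6 nodes, M=9 members, R=3 reactions → 2N=12, M+R=12
member 0 (0-1): L=3.1193, (cx,cy)=(0.3748,0.9271)
member 1 (0-2): L=2.1690, (cx,cy)=(1.0000,0.0000)
member 2 (1-2): L=3.0600, (cx,cy)=(0.3268,-0.9451)
member 3 (1-3): L=2.3600, (cx,cy)=(0.9979,-0.0648)
member 4 (2-3): L=3.0558, (cx,cy)=(0.4434,0.8963)
member 5 (2-4): L=2.2780, (cx,cy)=(1.0000,0.0000)
member 6 (3-4): L=2.8903, (cx,cy)=(0.3193,-0.9476)
member 7 (3-5): L=2.1939, (cx,cy)=(0.9918,0.1276)
member 8 (4-5): L=3.2687, (cx,cy)=(0.3833,0.9236)
solve A·x = −loads:
  F[0-1] = -910.7555 N (compression)
  F[0-2] = -1078.5954 N (compression)
  F[1-2] = +937.9698 N (tension)
  F[1-3] = -649.2054 N (compression)
  F[2-3] = +850.0224 N (tension)
  F[2-4] = +270.9282 N (tension)
  F[3-4] = -848.4007 N (compression)
  F[3-5] = +0.0000 N (tension)
  F[4-5] = -0.0000 N (compression)
  Rx@0 = +1419.9100 N
  Ry@0 = +844.3814 N
  Ry@4 = +803.9786 N

270.928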